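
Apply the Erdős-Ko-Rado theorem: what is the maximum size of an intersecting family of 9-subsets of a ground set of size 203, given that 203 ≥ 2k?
max |F| = C(202, 8) = 59749197232725

Erdős-Ko-Rado (1961): when n ≥ 2k, max |F| = C(n−1, k−1). The bound is attained by the star {A : i ∈ A} for any fixed i ∈ [n]. Here C(203−1, 9−1) = C(202, 8) = 59749197232725.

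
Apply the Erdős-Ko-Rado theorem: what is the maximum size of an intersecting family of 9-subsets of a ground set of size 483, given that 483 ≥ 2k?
max |F| = C(482, 8) = 68154601051535700

The Erdős-Ko-Rado theorem states: for n ≥ 2k, an intersecting family of k-subsets of an n-element set has size at most C(n − 1, k − 1), with equality for 'star' families {A ⊆ [n] : |A| = k, i ∈ A} (fix an element i). For n = 483, k = 9: C(482, 8) = 68154601051535700.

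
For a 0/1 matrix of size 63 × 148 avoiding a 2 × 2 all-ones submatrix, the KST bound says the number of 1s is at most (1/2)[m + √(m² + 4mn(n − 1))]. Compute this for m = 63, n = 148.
z(63, 148; 2, 2) ≤ (1/2)[63 + √(63² + 4·63·148·147)] = (1/2)[63 + √5486481] = 1202.6619

Kővári–Sós–Turán: let r_1, ..., r_63 be the row sums and z = Σ r_i the total number of 1s. Each pair of columns can share at most one row with both entries 1 (else a 2×2 all-ones block appears), so Σ_i C(r_i, 2) ≤ C(148, 2) = 10878. By convexity Σ_i C(r_i, 2) ≥ 63·C(z/63, 2) = z(z − 63)/(2·63), giving z² − 63z − 63·148·147 ≤ 0 and hence z ≤ (1/2)[63 + √(3969 + 4·1370628)] = (1/2)[63 + √5486481] ≈ (1/2)(63 + 2342.3238) = 1202.6619.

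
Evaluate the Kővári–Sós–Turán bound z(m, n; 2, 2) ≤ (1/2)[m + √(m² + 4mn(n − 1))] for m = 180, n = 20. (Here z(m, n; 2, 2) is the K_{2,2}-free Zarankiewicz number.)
z(180, 20; 2, 2) ≤ (1/2)[180 + √(180² + 4·180·20·19)] = (1/2)[180 + √306000] = 366.5863

Kővári–Sós–Turán: let r_1, ..., r_180 be the row sums and z = Σ r_i the total number of 1s. Each pair of columns can share at most one row with both entries 1 (else a 2×2 all-ones block appears), so Σ_i C(r_i, 2) ≤ C(20, 2) = 190. By convexity Σ_i C(r_i, 2) ≥ 180·C(z/180, 2) = z(z − 180)/(2·180), giving z² − 180z − 180·20·19 ≤ 0 and hence z ≤ (1/2)[180 + √(32400 + 4·68400)] = (1/2)[180 + √306000] ≈ (1/2)(180 + 553.1727) = 366.5863.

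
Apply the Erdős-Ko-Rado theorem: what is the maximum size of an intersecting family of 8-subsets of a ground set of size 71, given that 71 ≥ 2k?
max |F| = C(70, 7) = 1198774720

Erdős-Ko-Rado (1961): when n ≥ 2k, max |F| = C(n−1, k−1). The bound is attained by the star {A : i ∈ A} for any fixed i ∈ [n]. Here C(71−1, 8−1) = C(70, 7) = 1198774720.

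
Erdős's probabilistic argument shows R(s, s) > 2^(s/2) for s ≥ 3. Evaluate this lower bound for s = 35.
2^(35/2) = 185363.8; so R(35, 35) > 185363.8

Colour each edge of K_n uniformly at random with red/blue. The expected number of monochromatic K_35 is C(n, 35) · 2 · 2^(−C(35,2)). If C(n, 35) · 2^(1 − C(35,2)) < 1, then with positive probability no monochromatic K_35 exists, so R(35, 35) > n. The standard estimate C(n, 35) ≤ n^35/35! shows this inequality holds whenever n ≤ 2^(35/2) (since 35! · 2^(C(35,2) − 1) > 2^(35^2/2) ≥ n^35). Hence R(35, 35) > 2^(35/2) = 185363.8.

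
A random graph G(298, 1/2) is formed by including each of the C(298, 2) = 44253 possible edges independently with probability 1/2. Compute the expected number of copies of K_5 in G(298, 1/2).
E[# K_5] = C(298, 5) · (1/2)^C(5, 2) = 18934442604 / 2^10 = 4733610651/256 ≈ 18490666.605469

For each 5-subset S of vertices (there are C(298, 5) = 18934442604 such S), let X_S = 1 if S induces a K_5 (all C(5, 2) = 10 edges present). Then P(X_S = 1) = (1/2)^10 = 1/1024. By linearity of expectation, E[# K_5] = C(298, 5) · (1/2)^10 = 18934442604 / 1024 = 4733610651/256 ≈ 18490666.605469.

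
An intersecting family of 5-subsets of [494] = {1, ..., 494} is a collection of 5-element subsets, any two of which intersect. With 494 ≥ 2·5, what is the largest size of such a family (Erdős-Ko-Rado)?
max |F| = C(493, 4) = 2431522835

The Erdős-Ko-Rado theorem states: for n ≥ 2k, an intersecting family of k-subsets of an n-element set has size at most C(n − 1, k − 1), with equality for 'star' families {A ⊆ [n] : |A| = k, i ∈ A} (fix an element i). For n = 494, k = 5: C(493, 4) = 2431522835.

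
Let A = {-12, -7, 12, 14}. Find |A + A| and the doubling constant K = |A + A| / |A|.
K = |A + A| / |A| = 10/4 = 5/2

Enumerate A + A = {a + b : a, b ∈ A}. With |A| = 4, there are |A|^2 = 16 ordered sum pairs; collecting distinct values, A + A = {-24, -19, -14, 0, 2, 5, 7, 24, 26, 28}, so |A + A| = 10. Thus K = 10/4 = 5/2. For comparison, the minimum possible |A + A| over all 4-element sets is 2·4 − 1 = 7 (so min K = 7/4), attained only by arithmetic progressions.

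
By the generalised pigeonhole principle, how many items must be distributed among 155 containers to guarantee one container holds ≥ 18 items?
n = (18 − 1)·155 + 1 = 2636

By the generalised pigeonhole principle, to guarantee some box contains ≥ r objects we need more than (r − 1) · k objects total. Threshold: n = (r − 1) · k + 1. With r = 18 and k = 155: n = 17 · 155 + 1 = 2635 + 1 = 2636. For n = 2635 = 17 · 155, we can put exactly 17 objects in every box, avoiding 18 in any single one — so 2636 is tight.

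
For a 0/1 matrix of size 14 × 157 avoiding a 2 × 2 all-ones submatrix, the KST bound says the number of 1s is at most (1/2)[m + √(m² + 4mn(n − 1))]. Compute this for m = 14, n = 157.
z(14, 157; 2, 2) ≤ (1/2)[14 + √(14² + 4·14·157·156)] = (1/2)[14 + √1371748] = 592.6082

Kővári–Sós–Turán: let r_1, ..., r_14 be the row sums and z = Σ r_i the total number of 1s. Each pair of columns can share at most one row with both entries 1 (else a 2×2 all-ones block appears), so Σ_i C(r_i, 2) ≤ C(157, 2) = 12246. By convexity Σ_i C(r_i, 2) ≥ 14·C(z/14, 2) = z(z − 14)/(2·14), giving z² − 14z − 14·157·156 ≤ 0 and hence z ≤ (1/2)[14 + √(196 + 4·342888)] = (1/2)[14 + √1371748] ≈ (1/2)(14 + 1171.2165) = 592.6082.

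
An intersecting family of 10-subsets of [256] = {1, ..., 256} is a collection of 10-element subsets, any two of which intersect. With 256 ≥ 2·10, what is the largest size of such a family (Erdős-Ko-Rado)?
max |F| = C(255, 9) = 10891649009473375

Erdős-Ko-Rado (1961): when n ≥ 2k, max |F| = C(n−1, k−1). The bound is attained by the star {A : i ∈ A} for any fixed i ∈ [n]. Here C(256−1, 10−1) = C(255, 9) = 10891649009473375.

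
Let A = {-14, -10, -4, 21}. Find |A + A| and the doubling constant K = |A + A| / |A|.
K = |A + A| / |A| = 10/4 = 5/2

Enumerate A + A = {a + b : a, b ∈ A}. With |A| = 4, there are |A|^2 = 16 ordered sum pairs; collecting distinct values, A + A = {-28, -24, -20, -18, -14, -8, 7, 11, 17, 42}, so |A + A| = 10. Thus K = 10/4 = 5/2. For comparison, the minimum possible |A + A| over all 4-element sets is 2·4 − 1 = 7 (so min K = 7/4), attained only by arithmetic progressions.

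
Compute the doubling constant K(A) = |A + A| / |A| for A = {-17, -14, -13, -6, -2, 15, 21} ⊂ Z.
K = |A + A| / |A| = 27/7

Enumerate A + A = {a + b : a, b ∈ A}. With |A| = 7, there are |A|^2 = 49 ordered sum pairs; collecting distinct values, A + A = {-34, -31, -30, -28, -27, -26, -23, -20, -19, -16, -15, -12, -8, -4, -2, 1, 2, 4, 7, 8, 9, 13, 15, 19, 30, 36, 42}, so |A + A| = 27. Thus K = 27/7. For comparison, the minimum possible |A + A| over all 7-element sets is 2·7 − 1 = 13 (so min K = 13/7), attained only by arithmetic progressions.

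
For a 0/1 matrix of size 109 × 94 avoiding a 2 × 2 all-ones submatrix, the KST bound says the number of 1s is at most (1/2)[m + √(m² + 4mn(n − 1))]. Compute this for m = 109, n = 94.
z(109, 94; 2, 2) ≤ (1/2)[109 + √(109² + 4·109·94·93)] = (1/2)[109 + √3823393] = 1032.1749

Kővári–Sós–Turán: let r_1, ..., r_109 be the row sums and z = Σ r_i the total number of 1s. Each pair of columns can share at most one row with both entries 1 (else a 2×2 all-ones block appears), so Σ_i C(r_i, 2) ≤ C(94, 2) = 4371. By convexity Σ_i C(r_i, 2) ≥ 109·C(z/109, 2) = z(z − 109)/(2·109), giving z² − 109z − 109·94·93 ≤ 0 and hence z ≤ (1/2)[109 + √(11881 + 4·952878)] = (1/2)[109 + √3823393] ≈ (1/2)(109 + 1955.3498) = 1032.1749.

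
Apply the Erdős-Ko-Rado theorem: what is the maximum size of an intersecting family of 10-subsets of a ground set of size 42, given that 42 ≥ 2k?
max |F| = C(41, 9) = 350343565

The Erdős-Ko-Rado theorem states: for n ≥ 2k, an intersecting family of k-subsets of an n-element set has size at most C(n − 1, k − 1), with equality for 'star' families {A ⊆ [n] : |A| = k, i ∈ A} (fix an element i). For n = 42, k = 10: C(41, 9) = 350343565.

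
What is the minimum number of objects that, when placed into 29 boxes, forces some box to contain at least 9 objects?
n = (9 − 1)·29 + 1 = 233

By the generalised pigeonhole principle, to guarantee some box contains ≥ r objects we need more than (r − 1) · k objects total. Threshold: n = (r − 1) · k + 1. With r = 9 and k = 29: n = 8 · 29 + 1 = 232 + 1 = 233. For n = 232 = 8 · 29, we can put exactly 8 objects in every box, avoiding 9 in any single one — so 233 is tight.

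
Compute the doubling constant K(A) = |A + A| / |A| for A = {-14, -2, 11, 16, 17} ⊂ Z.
K = |A + A| / |A| = 15/5 = 3

Enumerate A + A = {a + b : a, b ∈ A}. With |A| = 5, there are |A|^2 = 25 ordered sum pairs; collecting distinct values, A + A = {-28, -16, -4, -3, 2, 3, 9, 14, 15, 22, 27, 28, 32, 33, 34}, so |A + A| = 15. Thus K = 15/5 = 3. For comparison, the minimum possible |A + A| over all 5-element sets is 2·5 − 1 = 9 (so min K = 9/5), attained only by arithmetic progressions.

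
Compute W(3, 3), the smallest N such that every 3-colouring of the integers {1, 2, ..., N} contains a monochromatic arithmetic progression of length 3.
W(3, 3) = 27

W(3, 3) = 27. The lower bound W(3, 3) > 26 comes from an explicit good 3-colouring of [1, 26]; the upper bound W(3, 3) ≤ 27 was verified by exhaustive search over 3-colourings of [1, 27].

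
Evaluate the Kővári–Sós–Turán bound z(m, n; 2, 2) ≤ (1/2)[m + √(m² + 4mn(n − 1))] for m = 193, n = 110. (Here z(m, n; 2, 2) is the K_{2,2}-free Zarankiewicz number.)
z(193, 110; 2, 2) ≤ (1/2)[193 + √(193² + 4·193·110·109)] = (1/2)[193 + √9293529] = 1620.7645

Kővári–Sós–Turán: let r_1, ..., r_193 be the row sums and z = Σ r_i the total number of 1s. Each pair of columns can share at most one row with both entries 1 (else a 2×2 all-ones block appears), so Σ_i C(r_i, 2) ≤ C(110, 2) = 5995. By convexity Σ_i C(r_i, 2) ≥ 193·C(z/193, 2) = z(z − 193)/(2·193), giving z² − 193z − 193·110·109 ≤ 0 and hence z ≤ (1/2)[193 + √(37249 + 4·2314070)] = (1/2)[193 + √9293529] ≈ (1/2)(193 + 3048.529) = 1620.7645.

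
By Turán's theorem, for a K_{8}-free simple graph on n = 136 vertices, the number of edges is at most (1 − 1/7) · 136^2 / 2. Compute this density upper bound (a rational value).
Turán density bound = (6/7) · 136^2/2 = 55488/7 ≈ 7926.8571

Turán's theorem: ex(n, K_{r+1}) is achieved by the complete r-partite Turán graph T(n, r) with parts as balanced as possible, and is at most (1 − 1/r) · n^2/2. For r = 7, n = 136: the density bound is (6/7) · 18496/2 = 55488/7 ≈ 7926.8571. The integer-valued extremum is e(T(136, 7)) = 7926, which is strictly less than the density bound 55488/7 since 7 ∤ 136 (the parts of T(136, 7) cannot all be equal).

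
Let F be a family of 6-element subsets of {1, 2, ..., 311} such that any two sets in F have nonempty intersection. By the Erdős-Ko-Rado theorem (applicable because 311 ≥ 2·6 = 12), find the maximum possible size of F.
max |F| = C(310, 5) = 23096674062

Erdős-Ko-Rado (1961): when n ≥ 2k, max |F| = C(n−1, k−1). The bound is attained by the star {A : i ∈ A} for any fixed i ∈ [n]. Here C(311−1, 6−1) = C(310, 5) = 23096674062.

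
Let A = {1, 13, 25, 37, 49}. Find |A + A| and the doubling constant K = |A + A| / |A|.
K = |A + A| / |A| = 9/5

Enumerate A + A = {a + b : a, b ∈ A}. With |A| = 5, there are |A|^2 = 25 ordered sum pairs; collecting distinct values, A + A = {2, 14, 26, 38, 50, 62, 74, 86, 98}, so |A + A| = 9. Thus K = 9/5. Here |A + A| = 2|A| − 1 = 9, the minimum possible — so K = 9/5 is minimal, which holds iff A is an arithmetic progression.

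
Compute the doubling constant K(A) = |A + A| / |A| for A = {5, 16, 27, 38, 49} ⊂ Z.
K = |A + A| / |A| = 9/5

Enumerate A + A = {a + b : a, b ∈ A}. With |A| = 5, there are |A|^2 = 25 ordered sum pairs; collecting distinct values, A + A = {10, 21, 32, 43, 54, 65, 76, 87, 98}, so |A + A| = 9. Thus K = 9/5. Here |A + A| = 2|A| − 1 = 9, the minimum possible — so K = 9/5 is minimal, which holds iff A is an arithmetic progression.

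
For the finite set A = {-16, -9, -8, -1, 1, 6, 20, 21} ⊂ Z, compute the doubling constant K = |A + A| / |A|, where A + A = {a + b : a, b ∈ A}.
K = |A + A| / |A| = 30/8 = 15/4

Enumerate A + A = {a + b : a, b ∈ A}. With |A| = 8, there are |A|^2 = 64 ordered sum pairs; collecting distinct values, A + A = {-32, -25, -24, -18, -17, -16, -15, -10, -9, -8, -7, -3, -2, 0, 2, 4, 5, 7, 11, 12, 13, 19, 20, 21, 22, 26, 27, 40, 41, 42}, so |A + A| = 30. Thus K = 30/8 = 15/4. For comparison, the minimum possible |A + A| over all 8-element sets is 2·8 − 1 = 15 (so min K = 15/8), attained only by arithmetic progressions.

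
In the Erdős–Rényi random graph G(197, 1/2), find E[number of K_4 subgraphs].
E[# K_4] = C(197, 4) · (1/2)^C(4, 2) = 60862165 / 2^6 = 950971.328125

For each 4-subset S of vertices (there are C(197, 4) = 60862165 such S), let X_S = 1 if S induces a K_4 (all C(4, 2) = 6 edges present). Then P(X_S = 1) = (1/2)^6 = 1/64. By linearity of expectation, E[# K_4] = C(197, 4) · (1/2)^6 = 60862165 / 64 = 950971.328125.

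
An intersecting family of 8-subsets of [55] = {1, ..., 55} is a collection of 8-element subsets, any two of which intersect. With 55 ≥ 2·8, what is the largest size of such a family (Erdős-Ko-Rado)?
max |F| = C(54, 7) = 177100560

Erdős-Ko-Rado (1961): when n ≥ 2k, max |F| = C(n−1, k−1). The bound is attained by the star {A : i ∈ A} for any fixed i ∈ [n]. Here C(55−1, 8−1) = C(54, 7) = 177100560.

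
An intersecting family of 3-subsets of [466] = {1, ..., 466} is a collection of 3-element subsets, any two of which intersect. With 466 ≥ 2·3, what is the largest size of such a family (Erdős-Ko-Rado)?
max |F| = C(465, 2) = 107880

Erdős-Ko-Rado (1961): when n ≥ 2k, max |F| = C(n−1, k−1). The bound is attained by the star {A : i ∈ A} for any fixed i ∈ [n]. Here C(466−1, 3−1) = C(465, 2) = 107880.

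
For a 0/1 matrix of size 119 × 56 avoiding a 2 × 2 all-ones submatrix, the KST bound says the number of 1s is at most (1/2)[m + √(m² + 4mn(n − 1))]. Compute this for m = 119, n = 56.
z(119, 56; 2, 2) ≤ (1/2)[119 + √(119² + 4·119·56·55)] = (1/2)[119 + √1480241] = 667.8258

Kővári–Sós–Turán: let r_1, ..., r_119 be the row sums and z = Σ r_i the total number of 1s. Each pair of columns can share at most one row with both entries 1 (else a 2×2 all-ones block appears), so Σ_i C(r_i, 2) ≤ C(56, 2) = 1540. By convexity Σ_i C(r_i, 2) ≥ 119·C(z/119, 2) = z(z − 119)/(2·119), giving z² − 119z − 119·56·55 ≤ 0 and hence z ≤ (1/2)[119 + √(14161 + 4·366520)] = (1/2)[119 + √1480241] ≈ (1/2)(119 + 1216.6516) = 667.8258.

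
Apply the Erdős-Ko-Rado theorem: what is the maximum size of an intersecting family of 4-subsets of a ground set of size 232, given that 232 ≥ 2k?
max |F| = C(231, 3) = 2027795

The Erdős-Ko-Rado theorem states: for n ≥ 2k, an intersecting family of k-subsets of an n-element set has size at most C(n − 1, k − 1), with equality for 'star' families {A ⊆ [n] : |A| = k, i ∈ A} (fix an element i). For n = 232, k = 4: C(231, 3) = 2027795.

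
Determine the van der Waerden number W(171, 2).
W(171, 2) = 171 + 1 = 172

A 2-term AP is any pair of integers, so a monochromatic 2-AP exists iff some colour is used at least twice. With 171 colours, the colouring i ↦ i on {1, ..., 171} uses each colour once, avoiding any monochromatic pair, so W(171, 2) > 171. For {1, ..., 172}, pigeonhole forces two integers of the same colour, which form a monochromatic 2-AP. Hence W(171, 2) = 172.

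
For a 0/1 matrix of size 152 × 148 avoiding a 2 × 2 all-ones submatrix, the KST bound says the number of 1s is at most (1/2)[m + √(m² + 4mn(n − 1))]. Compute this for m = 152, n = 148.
z(152, 148; 2, 2) ≤ (1/2)[152 + √(152² + 4·152·148·147)] = (1/2)[152 + √13250752] = 1896.0791

Kővári–Sós–Turán: let r_1, ..., r_152 be the row sums and z = Σ r_i the total number of 1s. Each pair of columns can share at most one row with both entries 1 (else a 2×2 all-ones block appears), so Σ_i C(r_i, 2) ≤ C(148, 2) = 10878. By convexity Σ_i C(r_i, 2) ≥ 152·C(z/152, 2) = z(z − 152)/(2·152), giving z² − 152z − 152·148·147 ≤ 0 and hence z ≤ (1/2)[152 + √(23104 + 4·3306912)] = (1/2)[152 + √13250752] ≈ (1/2)(152 + 3640.1582) = 1896.0791.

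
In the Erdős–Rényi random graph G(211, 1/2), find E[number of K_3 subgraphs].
E[# K_3] = C(211, 3) · (1/2)^C(3, 2) = 1543465 / 2^3 = 192933.125

For each 3-subset S of vertices (there are C(211, 3) = 1543465 such S), let X_S = 1 if S induces a K_3 (all C(3, 2) = 3 edges present). Then P(X_S = 1) = (1/2)^3 = 1/8. By linearity of expectation, E[# K_3] = C(211, 3) · (1/2)^3 = 1543465 / 8 = 192933.125.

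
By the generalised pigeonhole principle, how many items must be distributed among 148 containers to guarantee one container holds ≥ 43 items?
n = (43 − 1)·148 + 1 = 6217

By the generalised pigeonhole principle, to guarantee some box contains ≥ r objects we need more than (r − 1) · k objects total. Threshold: n = (r − 1) · k + 1. With r = 43 and k = 148: n = 42 · 148 + 1 = 6216 + 1 = 6217. For n = 6216 = 42 · 148, we can put exactly 42 objects in every box, avoiding 43 in any single one — so 6217 is tight.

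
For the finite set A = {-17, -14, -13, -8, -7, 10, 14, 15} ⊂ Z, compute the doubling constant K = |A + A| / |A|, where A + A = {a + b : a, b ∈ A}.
K = |A + A| / |A| = 31/8

Enumerate A + A = {a + b : a, b ∈ A}. With |A| = 8, there are |A|^2 = 64 ordered sum pairs; collecting distinct values, A + A = {-34, -31, -30, -28, -27, -26, -25, -24, -22, -21, -20, -16, -15, -14, -7, -4, -3, -2, 0, 1, 2, 3, 6, 7, 8, 20, 24, 25, 28, 29, 30}, so |A + A| = 31. Thus K = 31/8. For comparison, the minimum possible |A + A| over all 8-element sets is 2·8 − 1 = 15 (so min K = 15/8), attained only by arithmetic progressions.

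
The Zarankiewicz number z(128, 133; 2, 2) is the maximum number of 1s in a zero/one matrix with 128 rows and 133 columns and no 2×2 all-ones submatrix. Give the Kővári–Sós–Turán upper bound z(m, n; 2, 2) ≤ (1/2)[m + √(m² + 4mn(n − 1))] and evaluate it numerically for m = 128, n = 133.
z(128, 133; 2, 2) ≤ (1/2)[128 + √(128² + 4·128·133·132)] = (1/2)[128 + √9005056] = 1564.4213

Kővári–Sós–Turán: let r_1, ..., r_128 be the row sums and z = Σ r_i the total number of 1s. Each pair of columns can share at most one row with both entries 1 (else a 2×2 all-ones block appears), so Σ_i C(r_i, 2) ≤ C(133, 2) = 8778. By convexity Σ_i C(r_i, 2) ≥ 128·C(z/128, 2) = z(z − 128)/(2·128), giving z² − 128z − 128·133·132 ≤ 0 and hence z ≤ (1/2)[128 + √(16384 + 4·2247168)] = (1/2)[128 + √9005056] ≈ (1/2)(128 + 3000.8425) = 1564.4213.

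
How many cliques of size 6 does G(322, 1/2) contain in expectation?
E[# K_6] = C(322, 6) · (1/2)^C(6, 2) = 1477254941008 / 2^15 = 92328433813/2048 ≈ 45082243.072754

For each 6-subset S of vertices (there are C(322, 6) = 1477254941008 such S), let X_S = 1 if S induces a K_6 (all C(6, 2) = 15 edges present). Then P(X_S = 1) = (1/2)^15 = 1/32768. By linearity of expectation, E[# K_6] = C(322, 6) · (1/2)^15 = 1477254941008 / 32768 = 92328433813/2048 ≈ 45082243.072754.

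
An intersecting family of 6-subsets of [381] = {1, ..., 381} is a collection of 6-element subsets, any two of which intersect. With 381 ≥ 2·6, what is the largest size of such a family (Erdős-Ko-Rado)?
max |F| = C(380, 5) = 64307637576

The Erdős-Ko-Rado theorem states: for n ≥ 2k, an intersecting family of k-subsets of an n-element set has size at most C(n − 1, k − 1), with equality for 'star' families {A ⊆ [n] : |A| = k, i ∈ A} (fix an element i). For n = 381, k = 6: C(380, 5) = 64307637576.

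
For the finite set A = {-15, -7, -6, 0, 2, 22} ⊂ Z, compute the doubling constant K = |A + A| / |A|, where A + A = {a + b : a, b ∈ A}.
K = |A + A| / |A| = 20/6 = 10/3

Enumerate A + A = {a + b : a, b ∈ A}. With |A| = 6, there are |A|^2 = 36 ordered sum pairs; collecting distinct values, A + A = {-30, -22, -21, -15, -14, -13, -12, -7, -6, -5, -4, 0, 2, 4, 7, 15, 16, 22, 24, 44}, so |A + A| = 20. Thus K = 20/6 = 10/3. For comparison, the minimum possible |A + A| over all 6-element sets is 2·6 − 1 = 11 (so min K = 11/6), attained only by arithmetic progressions.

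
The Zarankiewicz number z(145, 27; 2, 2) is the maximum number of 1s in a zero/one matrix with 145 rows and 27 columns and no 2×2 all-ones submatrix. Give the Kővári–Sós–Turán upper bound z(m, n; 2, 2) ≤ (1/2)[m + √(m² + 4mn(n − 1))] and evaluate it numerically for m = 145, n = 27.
z(145, 27; 2, 2) ≤ (1/2)[145 + √(145² + 4·145·27·26)] = (1/2)[145 + √428185] = 399.6792

Kővári–Sós–Turán: let r_1, ..., r_145 be the row sums and z = Σ r_i the total number of 1s. Each pair of columns can share at most one row with both entries 1 (else a 2×2 all-ones block appears), so Σ_i C(r_i, 2) ≤ C(27, 2) = 351. By convexity Σ_i C(r_i, 2) ≥ 145·C(z/145, 2) = z(z − 145)/(2·145), giving z² − 145z − 145·27·26 ≤ 0 and hence z ≤ (1/2)[145 + √(21025 + 4·101790)] = (1/2)[145 + √428185] ≈ (1/2)(145 + 654.3585) = 399.6792.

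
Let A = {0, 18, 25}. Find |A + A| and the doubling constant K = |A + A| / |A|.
K = |A + A| / |A| = 6/3 = 2

Enumerate A + A = {a + b : a, b ∈ A}. With |A| = 3, there are |A|^2 = 9 ordered sum pairs; collecting distinct values, A + A = {0, 18, 25, 36, 43, 50}, so |A + A| = 6. Thus K = 6/3 = 2. For comparison, the minimum possible |A + A| over all 3-element sets is 2·3 − 1 = 5 (so min K = 5/3), attained only by arithmetic progressions.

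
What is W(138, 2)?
W(138, 2) = 138 + 1 = 139

A 2-term AP is any pair of integers, so a monochromatic 2-AP exists iff some colour is used at least twice. With 138 colours, the colouring i ↦ i on {1, ..., 138} uses each colour once, avoiding any monochromatic pair, so W(138, 2) > 138. For {1, ..., 139}, pigeonhole forces two integers of the same colour, which form a monochromatic 2-AP. Hence W(138, 2) = 139.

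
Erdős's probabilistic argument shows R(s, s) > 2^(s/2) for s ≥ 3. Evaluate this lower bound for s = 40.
2^(40/2) = 1048576; so R(40, 40) > 1048576

Colour each edge of K_n uniformly at random with red/blue. The expected number of monochromatic K_40 is C(n, 40) · 2 · 2^(−C(40,2)). If C(n, 40) · 2^(1 − C(40,2)) < 1, then with positive probability no monochromatic K_40 exists, so R(40, 40) > n. The standard estimate C(n, 40) ≤ n^40/40! shows this inequality holds whenever n ≤ 2^(40/2) (since 40! · 2^(C(40,2) − 1) > 2^(40^2/2) ≥ n^40). Hence R(40, 40) > 2^(40/2) = 1048576.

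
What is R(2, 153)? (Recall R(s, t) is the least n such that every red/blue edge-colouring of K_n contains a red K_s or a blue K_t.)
R(2, 153) = 153

R(2, k) = k for all k ≥ 2: in a 2-colouring of K_k, either some edge is red (a red K_2) or all edges are blue (a blue K_k). And K_{152} coloured all-blue has no blue K_153, so R(2, 153) > 152. Hence R(2, 153) = 153.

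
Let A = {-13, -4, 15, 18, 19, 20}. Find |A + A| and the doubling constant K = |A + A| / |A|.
K = |A + A| / |A| = 20/6 = 10/3

Enumerate A + A = {a + b : a, b ∈ A}. With |A| = 6, there are |A|^2 = 36 ordered sum pairs; collecting distinct values, A + A = {-26, -17, -8, 2, 5, 6, 7, 11, 14, 15, 16, 30, 33, 34, 35, 36, 37, 38, 39, 40}, so |A + A| = 20. Thus K = 20/6 = 10/3. For comparison, the minimum possible |A + A| over all 6-element sets is 2·6 − 1 = 11 (so min K = 11/6), attained only by arithmetic progressions.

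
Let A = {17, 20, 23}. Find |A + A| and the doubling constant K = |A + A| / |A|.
K = |A + A| / |A| = 5/3

Enumerate A + A = {a + b : a, b ∈ A}. With |A| = 3, there are |A|^2 = 9 ordered sum pairs; collecting distinct values, A + A = {34, 37, 40, 43, 46}, so |A + A| = 5. Thus K = 5/3. Here |A + A| = 2|A| − 1 = 5, the minimum possible — so K = 5/3 is minimal, which holds iff A is an arithmetic progression.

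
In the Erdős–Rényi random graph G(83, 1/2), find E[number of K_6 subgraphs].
E[# K_6] = C(83, 6) · (1/2)^C(6, 2) = 377447148 / 2^15 = 94361787/8192 ≈ 11518.772827

For each 6-subset S of vertices (there are C(83, 6) = 377447148 such S), let X_S = 1 if S induces a K_6 (all C(6, 2) = 15 edges present). Then P(X_S = 1) = (1/2)^15 = 1/32768. By linearity of expectation, E[# K_6] = C(83, 6) · (1/2)^15 = 377447148 / 32768 = 94361787/8192 ≈ 11518.772827.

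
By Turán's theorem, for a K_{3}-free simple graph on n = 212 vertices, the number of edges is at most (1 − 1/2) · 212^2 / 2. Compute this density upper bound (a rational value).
Turán density bound = (1/2) · 212^2/2 = 11236

Turán's theorem: ex(n, K_{r+1}) is achieved by the complete r-partite Turán graph T(n, r) with parts as balanced as possible, and is at most (1 − 1/r) · n^2/2. For r = 2, n = 212: the density bound is (1/2) · 44944/2 = 11236. Since 2 ∣ 212, the Turán graph T(212, 2) has parts of equal size 106, and its edge count e(T(212, 2)) = 11236 attains the density bound exactly.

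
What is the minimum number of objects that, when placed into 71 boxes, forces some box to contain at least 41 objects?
n = (41 − 1)·71 + 1 = 2841

By the generalised pigeonhole principle, to guarantee some box contains ≥ r objects we need more than (r − 1) · k objects total. Threshold: n = (r − 1) · k + 1. With r = 41 and k = 71: n = 40 · 71 + 1 = 2840 + 1 = 2841. For n = 2840 = 40 · 71, we can put exactly 40 objects in every box, avoiding 41 in any single one — so 2841 is tight.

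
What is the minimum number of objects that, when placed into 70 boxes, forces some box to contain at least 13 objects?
n = (13 − 1)·70 + 1 = 841

By the generalised pigeonhole principle, to guarantee some box contains ≥ r objects we need more than (r − 1) · k objects total. Threshold: n = (r − 1) · k + 1. With r = 13 and k = 70: n = 12 · 70 + 1 = 840 + 1 = 841. For n = 840 = 12 · 70, we can put exactly 12 objects in every box, avoiding 13 in any single one — so 841 is tight.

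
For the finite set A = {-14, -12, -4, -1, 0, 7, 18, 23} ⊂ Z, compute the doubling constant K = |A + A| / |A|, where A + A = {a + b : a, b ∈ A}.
K = |A + A| / |A| = 33/8

Enumerate A + A = {a + b : a, b ∈ A}. With |A| = 8, there are |A|^2 = 64 ordered sum pairs; collecting distinct values, A + A = {-28, -26, -24, -18, -16, -15, -14, -13, -12, -8, -7, -5, -4, -2, -1, 0, 3, 4, 6, 7, 9, 11, 14, 17, 18, 19, 22, 23, 25, 30, 36, 41, 46}, so |A + A| = 33. Thus K = 33/8. For comparison, the minimum possible |A + A| over all 8-element sets is 2·8 − 1 = 15 (so min K = 15/8), attained only by arithmetic progressions.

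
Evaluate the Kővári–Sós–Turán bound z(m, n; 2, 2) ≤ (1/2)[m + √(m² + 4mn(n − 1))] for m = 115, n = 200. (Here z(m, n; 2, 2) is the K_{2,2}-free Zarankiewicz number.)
z(115, 200; 2, 2) ≤ (1/2)[115 + √(115² + 4·115·200·199)] = (1/2)[115 + √18321225] = 2197.665

Kővári–Sós–Turán: let r_1, ..., r_115 be the row sums and z = Σ r_i the total number of 1s. Each pair of columns can share at most one row with both entries 1 (else a 2×2 all-ones block appears), so Σ_i C(r_i, 2) ≤ C(200, 2) = 19900. By convexity Σ_i C(r_i, 2) ≥ 115·C(z/115, 2) = z(z − 115)/(2·115), giving z² − 115z − 115·200·199 ≤ 0 and hence z ≤ (1/2)[115 + √(13225 + 4·4577000)] = (1/2)[115 + √18321225] ≈ (1/2)(115 + 4280.33) = 2197.665.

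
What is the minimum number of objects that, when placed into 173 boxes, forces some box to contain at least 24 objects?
n = (24 − 1)·173 + 1 = 3980

By the generalised pigeonhole principle, to guarantee some box contains ≥ r objects we need more than (r − 1) · k objects total. Threshold: n = (r − 1) · k + 1. With r = 24 and k = 173: n = 23 · 173 + 1 = 3979 + 1 = 3980. For n = 3979 = 23 · 173, we can put exactly 23 objects in every box, avoiding 24 in any single one — so 3980 is tight.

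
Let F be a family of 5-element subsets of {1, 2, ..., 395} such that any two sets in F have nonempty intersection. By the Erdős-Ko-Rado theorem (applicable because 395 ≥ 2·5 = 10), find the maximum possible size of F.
max |F| = C(394, 4) = 988872626

Erdős-Ko-Rado (1961): when n ≥ 2k, max |F| = C(n−1, k−1). The bound is attained by the star {A : i ∈ A} for any fixed i ∈ [n]. Here C(395−1, 5−1) = C(394, 4) = 988872626.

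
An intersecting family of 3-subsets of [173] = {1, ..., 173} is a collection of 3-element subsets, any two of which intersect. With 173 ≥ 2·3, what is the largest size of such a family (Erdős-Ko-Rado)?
max |F| = C(172, 2) = 14706

Erdős-Ko-Rado (1961): when n ≥ 2k, max |F| = C(n−1, k−1). The bound is attained by the star {A : i ∈ A} for any fixed i ∈ [n]. Here C(173−1, 3−1) = C(172, 2) = 14706.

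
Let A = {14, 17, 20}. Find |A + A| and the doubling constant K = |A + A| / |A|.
K = |A + A| / |A| = 5/3

Enumerate A + A = {a + b : a, b ∈ A}. With |A| = 3, there are |A|^2 = 9 ordered sum pairs; collecting distinct values, A + A = {28, 31, 34, 37, 40}, so |A + A| = 5. Thus K = 5/3. Here |A + A| = 2|A| − 1 = 5, the minimum possible — so K = 5/3 is minimal, which holds iff A is an arithmetic progression.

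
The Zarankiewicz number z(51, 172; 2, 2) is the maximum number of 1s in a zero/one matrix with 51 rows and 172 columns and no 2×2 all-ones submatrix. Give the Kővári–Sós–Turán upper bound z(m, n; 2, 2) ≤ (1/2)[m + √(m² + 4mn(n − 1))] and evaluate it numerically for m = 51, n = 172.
z(51, 172; 2, 2) ≤ (1/2)[51 + √(51² + 4·51·172·171)] = (1/2)[51 + √6002649] = 1250.5152

Kővári–Sós–Turán: let r_1, ..., r_51 be the row sums and z = Σ r_i the total number of 1s. Each pair of columns can share at most one row with both entries 1 (else a 2×2 all-ones block appears), so Σ_i C(r_i, 2) ≤ C(172, 2) = 14706. By convexity Σ_i C(r_i, 2) ≥ 51·C(z/51, 2) = z(z − 51)/(2·51), giving z² − 51z − 51·172·171 ≤ 0 and hence z ≤ (1/2)[51 + √(2601 + 4·1500012)] = (1/2)[51 + √6002649] ≈ (1/2)(51 + 2450.0304) = 1250.5152.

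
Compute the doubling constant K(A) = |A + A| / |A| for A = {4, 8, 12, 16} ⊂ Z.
K = |A + A| / |A| = 7/4

Enumerate A + A = {a + b : a, b ∈ A}. With |A| = 4, there are |A|^2 = 16 ordered sum pairs; collecting distinct values, A + A = {8, 12, 16, 20, 24, 28, 32}, so |A + A| = 7. Thus K = 7/4. Here |A + A| = 2|A| − 1 = 7, the minimum possible — so K = 7/4 is minimal, which holds iff A is an arithmetic progression.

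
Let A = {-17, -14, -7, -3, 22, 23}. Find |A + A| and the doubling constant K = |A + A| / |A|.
K = |A + A| / |A| = 21/6 = 7/2

Enumerate A + A = {a + b : a, b ∈ A}. With |A| = 6, there are |A|^2 = 36 ordered sum pairs; collecting distinct values, A + A = {-34, -31, -28, -24, -21, -20, -17, -14, -10, -6, 5, 6, 8, 9, 15, 16, 19, 20, 44, 45, 46}, so |A + A| = 21. Thus K = 21/6 = 7/2. For comparison, the minimum possible |A + A| over all 6-element sets is 2·6 − 1 = 11 (so min K = 11/6), attained only by arithmetic progressions.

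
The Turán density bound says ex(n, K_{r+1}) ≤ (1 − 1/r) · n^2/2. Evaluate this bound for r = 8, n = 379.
Turán density bound = (7/8) · 379^2/2 = 1005487/16 ≈ 62842.9375

Turán's theorem: ex(n, K_{r+1}) is achieved by the complete r-partite Turán graph T(n, r) with parts as balanced as possible, and is at most (1 − 1/r) · n^2/2. For r = 8, n = 379: the density bound is (7/8) · 143641/2 = 1005487/16 ≈ 62842.9375. The integer-valued extremum is e(T(379, 8)) = 62842, which is strictly less than the density bound 1005487/16 since 8 ∤ 379 (the parts of T(379, 8) cannot all be equal).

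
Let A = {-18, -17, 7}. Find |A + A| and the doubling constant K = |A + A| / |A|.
K = |A + A| / |A| = 6/3 = 2

Enumerate A + A = {a + b : a, b ∈ A}. With |A| = 3, there are |A|^2 = 9 ordered sum pairs; collecting distinct values, A + A = {-36, -35, -34, -11, -10, 14}, so |A + A| = 6. Thus K = 6/3 = 2. For comparison, the minimum possible |A + A| over all 3-element sets is 2·3 − 1 = 5 (so min K = 5/3), attained only by arithmetic progressions.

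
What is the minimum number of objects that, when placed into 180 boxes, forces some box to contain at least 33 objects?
n = (33 − 1)·180 + 1 = 5761

By the generalised pigeonhole principle, to guarantee some box contains ≥ r objects we need more than (r − 1) · k objects total. Threshold: n = (r − 1) · k + 1. With r = 33 and k = 180: n = 32 · 180 + 1 = 5760 + 1 = 5761. For n = 5760 = 32 · 180, we can put exactly 32 objects in every box, avoiding 33 in any single one — so 5761 is tight.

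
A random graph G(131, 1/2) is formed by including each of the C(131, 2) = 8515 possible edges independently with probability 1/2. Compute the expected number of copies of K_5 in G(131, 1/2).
E[# K_5] = C(131, 5) · (1/2)^C(5, 2) = 297602656 / 2^10 = 9300083/32 = 290627.59375

For each 5-subset S of vertices (there are C(131, 5) = 297602656 such S), let X_S = 1 if S induces a K_5 (all C(5, 2) = 10 edges present). Then P(X_S = 1) = (1/2)^10 = 1/1024. By linearity of expectation, E[# K_5] = C(131, 5) · (1/2)^10 = 297602656 / 1024 = 9300083/32 = 290627.59375.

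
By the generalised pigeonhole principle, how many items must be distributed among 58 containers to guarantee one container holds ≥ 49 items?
n = (49 − 1)·58 + 1 = 2785

By the generalised pigeonhole principle, to guarantee some box contains ≥ r objects we need more than (r − 1) · k objects total. Threshold: n = (r − 1) · k + 1. With r = 49 and k = 58: n = 48 · 58 + 1 = 2784 + 1 = 2785. For n = 2784 = 48 · 58, we can put exactly 48 objects in every box, avoiding 49 in any single one — so 2785 is tight.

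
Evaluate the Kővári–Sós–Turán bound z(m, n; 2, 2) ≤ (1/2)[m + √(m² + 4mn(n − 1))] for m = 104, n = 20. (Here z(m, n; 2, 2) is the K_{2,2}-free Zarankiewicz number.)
z(104, 20; 2, 2) ≤ (1/2)[104 + √(104² + 4·104·20·19)] = (1/2)[104 + √168896] = 257.4848

Kővári–Sós–Turán: let r_1, ..., r_104 be the row sums and z = Σ r_i the total number of 1s. Each pair of columns can share at most one row with both entries 1 (else a 2×2 all-ones block appears), so Σ_i C(r_i, 2) ≤ C(20, 2) = 190. By convexity Σ_i C(r_i, 2) ≥ 104·C(z/104, 2) = z(z − 104)/(2·104), giving z² − 104z − 104·20·19 ≤ 0 and hence z ≤ (1/2)[104 + √(10816 + 4·39520)] = (1/2)[104 + √168896] ≈ (1/2)(104 + 410.9696) = 257.4848.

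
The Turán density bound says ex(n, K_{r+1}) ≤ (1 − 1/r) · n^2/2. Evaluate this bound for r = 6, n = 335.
Turán density bound = (5/6) · 335^2/2 = 561125/12 ≈ 46760.4167

Turán's theorem: ex(n, K_{r+1}) is achieved by the complete r-partite Turán graph T(n, r) with parts as balanced as possible, and is at most (1 − 1/r) · n^2/2. For r = 6, n = 335: the density bound is (5/6) · 112225/2 = 561125/12 ≈ 46760.4167. The integer-valued extremum is e(T(335, 6)) = 46760, which is strictly less than the density bound 561125/12 since 6 ∤ 335 (the parts of T(335, 6) cannot all be equal).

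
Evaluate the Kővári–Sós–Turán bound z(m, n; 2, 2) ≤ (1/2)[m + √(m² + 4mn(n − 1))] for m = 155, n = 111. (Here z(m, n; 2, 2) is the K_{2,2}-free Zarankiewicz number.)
z(155, 111; 2, 2) ≤ (1/2)[155 + √(155² + 4·155·111·110)] = (1/2)[155 + √7594225] = 1455.3811

Kővári–Sós–Turán: let r_1, ..., r_155 be the row sums and z = Σ r_i the total number of 1s. Each pair of columns can share at most one row with both entries 1 (else a 2×2 all-ones block appears), so Σ_i C(r_i, 2) ≤ C(111, 2) = 6105. By convexity Σ_i C(r_i, 2) ≥ 155·C(z/155, 2) = z(z − 155)/(2·155), giving z² − 155z − 155·111·110 ≤ 0 and hence z ≤ (1/2)[155 + √(24025 + 4·1892550)] = (1/2)[155 + √7594225] ≈ (1/2)(155 + 2755.7621) = 1455.3811.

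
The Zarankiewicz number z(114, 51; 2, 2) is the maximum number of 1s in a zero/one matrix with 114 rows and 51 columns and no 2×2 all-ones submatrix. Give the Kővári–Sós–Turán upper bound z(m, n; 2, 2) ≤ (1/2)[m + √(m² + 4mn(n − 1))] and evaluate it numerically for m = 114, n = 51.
z(114, 51; 2, 2) ≤ (1/2)[114 + √(114² + 4·114·51·50)] = (1/2)[114 + √1175796] = 599.1706

Kővári–Sós–Turán: let r_1, ..., r_114 be the row sums and z = Σ r_i the total number of 1s. Each pair of columns can share at most one row with both entries 1 (else a 2×2 all-ones block appears), so Σ_i C(r_i, 2) ≤ C(51, 2) = 1275. By convexity Σ_i C(r_i, 2) ≥ 114·C(z/114, 2) = z(z − 114)/(2·114), giving z² − 114z − 114·51·50 ≤ 0 and hence z ≤ (1/2)[114 + √(12996 + 4·290700)] = (1/2)[114 + √1175796] ≈ (1/2)(114 + 1084.3413) = 599.1706.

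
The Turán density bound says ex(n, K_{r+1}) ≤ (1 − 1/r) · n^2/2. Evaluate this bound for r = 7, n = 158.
Turán density bound = (6/7) · 158^2/2 = 74892/7 ≈ 10698.8571

Turán's theorem: ex(n, K_{r+1}) is achieved by the complete r-partite Turán graph T(n, r) with parts as balanced as possible, and is at most (1 − 1/r) · n^2/2. For r = 7, n = 158: the density bound is (6/7) · 24964/2 = 74892/7 ≈ 10698.8571. The integer-valued extremum is e(T(158, 7)) = 10698, which is strictly less than the density bound 74892/7 since 7 ∤ 158 (the parts of T(158, 7) cannot all be equal).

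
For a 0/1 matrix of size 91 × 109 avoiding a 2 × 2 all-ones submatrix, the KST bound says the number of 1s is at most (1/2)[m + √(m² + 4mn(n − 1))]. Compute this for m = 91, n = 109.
z(91, 109; 2, 2) ≤ (1/2)[91 + √(91² + 4·91·109·108)] = (1/2)[91 + √4293289] = 1081.5127

Kővári–Sós–Turán: let r_1, ..., r_91 be the row sums and z = Σ r_i the total number of 1s. Each pair of columns can share at most one row with both entries 1 (else a 2×2 all-ones block appears), so Σ_i C(r_i, 2) ≤ C(109, 2) = 5886. By convexity Σ_i C(r_i, 2) ≥ 91·C(z/91, 2) = z(z − 91)/(2·91), giving z² − 91z − 91·109·108 ≤ 0 and hence z ≤ (1/2)[91 + √(8281 + 4·1071252)] = (1/2)[91 + √4293289] ≈ (1/2)(91 + 2072.0253) = 1081.5127.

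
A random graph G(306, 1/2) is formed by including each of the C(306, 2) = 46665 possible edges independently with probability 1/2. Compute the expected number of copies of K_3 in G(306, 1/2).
E[# K_3] = C(306, 3) · (1/2)^C(3, 2) = 4728720 / 2^3 = 591090

For each 3-subset S of vertices (there are C(306, 3) = 4728720 such S), let X_S = 1 if S induces a K_3 (all C(3, 2) = 3 edges present). Then P(X_S = 1) = (1/2)^3 = 1/8. By linearity of expectation, E[# K_3] = C(306, 3) · (1/2)^3 = 4728720 / 8 = 591090.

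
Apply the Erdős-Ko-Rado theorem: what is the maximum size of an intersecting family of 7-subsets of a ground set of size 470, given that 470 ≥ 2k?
max |F| = C(469, 6) = 14313964311192

The Erdős-Ko-Rado theorem states: for n ≥ 2k, an intersecting family of k-subsets of an n-element set has size at most C(n − 1, k − 1), with equality for 'star' families {A ⊆ [n] : |A| = k, i ∈ A} (fix an element i). For n = 470, k = 7: C(469, 6) = 14313964311192.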